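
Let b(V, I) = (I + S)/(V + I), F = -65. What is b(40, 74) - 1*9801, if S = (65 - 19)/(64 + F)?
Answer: -558643/57 ≈ -9800.8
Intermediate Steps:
S = -46 (S = (65 - 19)/(64 - 65) = 46/(-1) = 46*(-1) = -46)
b(V, I) = (-46 + I)/(I + V) (b(V, I) = (I - 46)/(V + I) = (-46 + I)/(I + V))
b(40, 74) - 1*9801 = (-46 + 74)/(74 + 40) - 1*9801 = 28/114 - 9801 = (1/114)*28 - 9801 = 14/57 - 9801 = -558643/57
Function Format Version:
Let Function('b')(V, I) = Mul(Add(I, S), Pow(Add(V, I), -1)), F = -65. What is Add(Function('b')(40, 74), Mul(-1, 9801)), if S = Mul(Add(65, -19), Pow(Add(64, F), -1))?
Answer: Rational(-558643, 57) ≈ -9800.8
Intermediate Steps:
S = -46 (S = Mul(Add(65, -19), Pow(Add(64, -65), -1)) = Mul(46, Pow(-1, -1)) = Mul(46, -1) = -46)
Function('b')(V, I) = Mul(Pow(Add(I, V), -1), Add(-46, I)) (Function('b')(V, I) = Mul(Add(I, -46), Pow(Add(V, I), -1)) = Mul(Add(-46, I), Pow(Add(I, V), -1)) = Mul(Pow(Add(I, V), -1), Add(-46, I)))
Add(Function('b')(40, 74), Mul(-1, 9801)) = Add(Mul(Pow(Add(74, 40), -1), Add(-46, 74)), Mul(-1, 9801)) = Add(Mul(Pow(114, -1), 28), -9801) = Add(Mul(Rational(1, 114), 28), -9801) = Add(Rational(14, 57), -9801) = Rational(-558643, 57)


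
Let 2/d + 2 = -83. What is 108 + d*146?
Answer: 8888/85 ≈ 104.56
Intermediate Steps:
d = -2/85 (d = 2/(-2 - 83) = 2/(-85) = 2*(-1/85) = -2/85 ≈ -0.023529)
108 + d*146 = 108 - 2/85*146 = 108 - 292/85 = 8888/85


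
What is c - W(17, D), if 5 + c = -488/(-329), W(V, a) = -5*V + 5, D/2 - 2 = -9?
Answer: 25163/329 ≈ 76.483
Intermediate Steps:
D = -14 (D = 4 + 2*(-9) = 4 - 18 = -14)
W(V, a) = 5 - 5*V
c = -1157/329 (c = -5 - 488/(-329) = -5 - 488*(-1/329) = -5 + 488/329 = -1157/329 ≈ -3.5167)
c - W(17, D) = -1157/329 - (5 - 5*17) = -1157/329 - (5 - 85) = -1157/329 - 1*(-80) = -1157/329 + 80 = 25163/329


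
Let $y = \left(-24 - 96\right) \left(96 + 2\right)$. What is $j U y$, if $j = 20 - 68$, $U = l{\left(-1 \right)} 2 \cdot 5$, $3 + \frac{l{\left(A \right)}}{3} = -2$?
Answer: $-84672000$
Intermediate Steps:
$l{\left(A \right)} = -15$ ($l{\left(A \right)} = -9 + 3 \left(-2\right) = -9 - 6 = -15$)
$U = -150$ ($U = \left(-15\right) 2 \cdot 5 = \left(-30\right) 5 = -150$)
$j = -48$
$y = -11760$ ($y = \left(-120\right) 98 = -11760$)
$j U y = \left(-48\right) \left(-150\right) \left(-11760\right) = 7200 \left(-11760\right) = -84672000$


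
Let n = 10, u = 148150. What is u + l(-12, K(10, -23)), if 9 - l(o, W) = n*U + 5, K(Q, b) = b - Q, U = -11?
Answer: 148264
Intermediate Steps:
l(o, W) = 114 (l(o, W) = 9 - (10*(-11) + 5) = 9 - (-110 + 5) = 9 - 1*(-105) = 9 + 105 = 114)
u + l(-12, K(10, -23)) = 148150 + 114 = 148264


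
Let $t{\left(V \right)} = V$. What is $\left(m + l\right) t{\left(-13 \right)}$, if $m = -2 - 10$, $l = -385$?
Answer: $5161$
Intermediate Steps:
$m = -12$
$\left(m + l\right) t{\left(-13 \right)} = \left(-12 - 385\right) \left(-13\right) = \left(-397\right) \left(-13\right) = 5161$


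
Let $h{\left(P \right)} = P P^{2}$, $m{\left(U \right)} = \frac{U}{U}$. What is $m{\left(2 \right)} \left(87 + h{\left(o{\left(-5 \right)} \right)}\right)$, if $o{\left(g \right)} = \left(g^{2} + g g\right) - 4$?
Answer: $97423$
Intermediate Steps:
$o{\left(g \right)} = -4 + 2 g^{2}$ ($o{\left(g \right)} = \left(g^{2} + g^{2}\right) - 4 = 2 g^{2} - 4 = -4 + 2 g^{2}$)
$m{\left(U \right)} = 1$
$h{\left(P \right)} = P^{3}$
$m{\left(2 \right)} \left(87 + h{\left(o{\left(-5 \right)} \right)}\right) = 1 \left(87 + \left(-4 + 2 \left(-5\right)^{2}\right)^{3}\right) = 1 \left(87 + \left(-4 + 2 \cdot 25\right)^{3}\right) = 1 \left(87 + \left(-4 + 50\right)^{3}\right) = 1 \left(87 + 46^{3}\right) = 1 \left(87 + 97336\right) = 1 \cdot 97423 = 97423$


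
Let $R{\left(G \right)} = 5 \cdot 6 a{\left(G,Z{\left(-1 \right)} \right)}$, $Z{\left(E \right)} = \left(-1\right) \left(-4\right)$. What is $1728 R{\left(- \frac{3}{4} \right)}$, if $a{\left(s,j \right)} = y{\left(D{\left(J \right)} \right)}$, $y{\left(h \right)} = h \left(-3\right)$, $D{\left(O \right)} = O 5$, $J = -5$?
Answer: $3888000$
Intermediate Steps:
$Z{\left(E \right)} = 4$
$D{\left(O \right)} = 5 O$
$y{\left(h \right)} = - 3 h$
$a{\left(s,j \right)} = 75$ ($a{\left(s,j \right)} = - 3 \cdot 5 \left(-5\right) = \left(-3\right) \left(-25\right) = 75$)
$R{\left(G \right)} = 2250$ ($R{\left(G \right)} = 5 \cdot 6 \cdot 75 = 30 \cdot 75 = 2250$)
$1728 R{\left(- \frac{3}{4} \right)} = 1728 \cdot 2250 = 3888000$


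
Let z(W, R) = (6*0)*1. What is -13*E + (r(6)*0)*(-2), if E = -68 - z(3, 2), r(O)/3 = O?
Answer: 884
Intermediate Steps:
r(O) = 3*O
z(W, R) = 0 (z(W, R) = 0*1 = 0)
E = -68 (E = -68 - 1*0 = -68 + 0 = -68)
-13*E + (r(6)*0)*(-2) = -13*(-68) + ((3*6)*0)*(-2) = 884 + (18*0)*(-2) = 884 + 0*(-2) = 884 + 0 = 884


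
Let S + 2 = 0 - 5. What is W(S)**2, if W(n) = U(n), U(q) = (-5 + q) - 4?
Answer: 256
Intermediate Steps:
U(q) = -9 + q
S = -7 (S = -2 + (0 - 5) = -2 - 5 = -7)
W(n) = -9 + n
W(S)**2 = (-9 - 7)**2 = (-16)**2 = 256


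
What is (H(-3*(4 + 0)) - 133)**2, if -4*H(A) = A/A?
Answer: 284089/16 ≈ 17756.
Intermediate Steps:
H(A) = -1/4 (H(A) = -A/(4*A) = -1/4*1 = -1/4)
(H(-3*(4 + 0)) - 133)**2 = (-1/4 - 133)**2 = (-533/4)**2 = 284089/16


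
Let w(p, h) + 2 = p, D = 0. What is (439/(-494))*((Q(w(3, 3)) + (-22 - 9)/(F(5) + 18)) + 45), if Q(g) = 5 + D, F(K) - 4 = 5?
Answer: -579041/13338 ≈ -43.413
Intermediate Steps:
w(p, h) = -2 + p
F(K) = 9 (F(K) = 4 + 5 = 9)
Q(g) = 5 (Q(g) = 5 + 0 = 5)
(439/(-494))*((Q(w(3, 3)) + (-22 - 9)/(F(5) + 18)) + 45) = (439/(-494))*((5 + (-22 - 9)/(9 + 18)) + 45) = (439*(-1/494))*((5 - 31/27) + 45) = -439*((5 - 31*1/27) + 45)/494 = -439*((5 - 31/27) + 45)/494 = -439*(104/27 + 45)/494 = -439/494*1319/27 = -579041/13338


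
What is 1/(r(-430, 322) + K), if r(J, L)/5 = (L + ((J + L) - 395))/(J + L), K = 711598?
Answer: 108/76853489 ≈ 1.4053e-6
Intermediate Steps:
r(J, L) = 5*(-395 + J + 2*L)/(J + L) (r(J, L) = 5*((L + ((J + L) - 395))/(J + L)) = 5*((L + (-395 + J + L))/(J + L)) = 5*((-395 + J + 2*L)/(J + L)) = 5*(-395 + J + 2*L)/(J + L))
1/(r(-430, 322) + K) = 1/(5*(-395 - 430 + 2*322)/(-430 + 322) + 711598) = 1/(5*(-395 - 430 + 644)/(-108) + 711598) = 1/(5*(-1/108)*(-181) + 711598) = 1/(905/108 + 711598) = 1/(76853489/108) = 108/76853489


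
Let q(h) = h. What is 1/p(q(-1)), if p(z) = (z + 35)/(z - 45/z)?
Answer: 22/17 ≈ 1.2941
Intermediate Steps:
p(z) = (35 + z)/(z - 45/z)
1/p(q(-1)) = 1/(-(35 - 1)/(-45 + (-1)**2)) = 1/(-1*34/(-45 + 1)) = 1/(-1*34/(-44)) = 1/(-1*(-1/44)*34) = 1/(17/22) = 22/17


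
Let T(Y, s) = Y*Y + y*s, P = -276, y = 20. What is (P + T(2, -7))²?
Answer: 169744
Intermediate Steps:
T(Y, s) = Y² + 20*s (T(Y, s) = Y*Y + 20*s = Y² + 20*s)
(P + T(2, -7))² = (-276 + (2² + 20*(-7)))² = (-276 + (4 - 140))² = (-276 - 136)² = (-412)² = 169744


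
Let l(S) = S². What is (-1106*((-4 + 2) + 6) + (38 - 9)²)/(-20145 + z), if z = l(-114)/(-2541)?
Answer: 3034801/17067147 ≈ 0.17782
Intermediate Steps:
z = -4332/847 (z = (-114)²/(-2541) = 12996*(-1/2541) = -4332/847 ≈ -5.1145)
(-1106*((-4 + 2) + 6) + (38 - 9)²)/(-20145 + z) = (-1106*((-4 + 2) + 6) + (38 - 9)²)/(-20145 - 4332/847) = (-1106*(-2 + 6) + 29²)/(-17067147/847) = (-1106*4 + 841)*(-847/17067147) = (-4424 + 841)*(-847/17067147) = -3583*(-847/17067147) = 3034801/17067147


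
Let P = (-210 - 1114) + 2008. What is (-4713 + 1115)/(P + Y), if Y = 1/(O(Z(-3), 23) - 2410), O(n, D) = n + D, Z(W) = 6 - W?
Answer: -8556044/1626551 ≈ -5.2602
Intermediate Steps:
O(n, D) = D + n
Y = -1/2378 (Y = 1/((23 + (6 - 1*(-3))) - 2410) = 1/((23 + (6 + 3)) - 2410) = 1/((23 + 9) - 2410) = 1/(32 - 2410) = 1/(-2378) = -1/2378 ≈ -0.00042052)
P = 684 (P = -1324 + 2008 = 684)
(-4713 + 1115)/(P + Y) = (-4713 + 1115)/(684 - 1/2378) = -3598/1626551/2378 = -3598*2378/1626551 = -8556044/1626551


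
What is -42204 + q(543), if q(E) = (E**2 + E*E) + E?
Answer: 548037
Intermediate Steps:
q(E) = E + 2*E**2 (q(E) = (E**2 + E**2) + E = 2*E**2 + E = E + 2*E**2)
-42204 + q(543) = -42204 + 543*(1 + 2*543) = -42204 + 543*(1 + 1086) = -42204 + 543*1087 = -42204 + 590241 = 548037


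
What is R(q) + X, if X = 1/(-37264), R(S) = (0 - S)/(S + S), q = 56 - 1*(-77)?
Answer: -18633/37264 ≈ -0.50003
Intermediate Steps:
q = 133 (q = 56 + 77 = 133)
R(S) = -1/2 (R(S) = (-S)/((2*S)) = (-S)*(1/(2*S)) = -1/2)
X = -1/37264 ≈ -2.6836e-5
R(q) + X = -1/2 - 1/37264 = -18633/37264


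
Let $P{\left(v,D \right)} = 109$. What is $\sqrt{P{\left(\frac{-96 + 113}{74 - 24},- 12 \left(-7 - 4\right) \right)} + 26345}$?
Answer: $\sqrt{26454} \approx 162.65$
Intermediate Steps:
$\sqrt{P{\left(\frac{-96 + 113}{74 - 24},- 12 \left(-7 - 4\right) \right)} + 26345} = \sqrt{109 + 26345} = \sqrt{26454}$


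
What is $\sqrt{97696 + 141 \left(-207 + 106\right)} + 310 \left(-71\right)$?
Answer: $-22010 + \sqrt{83455} \approx -21721.0$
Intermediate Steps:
$\sqrt{97696 + 141 \left(-207 + 106\right)} + 310 \left(-71\right) = \sqrt{97696 + 141 \left(-101\right)} - 22010 = \sqrt{97696 - 14241} - 22010 = \sqrt{83455} - 22010 = -22010 + \sqrt{83455}$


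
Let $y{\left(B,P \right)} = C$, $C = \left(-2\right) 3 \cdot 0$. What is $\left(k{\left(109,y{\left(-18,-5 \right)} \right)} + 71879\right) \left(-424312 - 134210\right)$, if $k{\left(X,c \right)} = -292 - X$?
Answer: $-39922035516$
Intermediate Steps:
$C = 0$ ($C = \left(-6\right) 0 = 0$)
$y{\left(B,P \right)} = 0$
$\left(k{\left(109,y{\left(-18,-5 \right)} \right)} + 71879\right) \left(-424312 - 134210\right) = \left(\left(-292 - 109\right) + 71879\right) \left(-424312 - 134210\right) = \left(\left(-292 - 109\right) + 71879\right) \left(-558522\right) = \left(-401 + 71879\right) \left(-558522\right) = 71478 \left(-558522\right) = -39922035516$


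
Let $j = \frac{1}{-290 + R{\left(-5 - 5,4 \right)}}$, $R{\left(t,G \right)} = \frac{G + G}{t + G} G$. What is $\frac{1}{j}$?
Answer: $- \frac{886}{3} \approx -295.33$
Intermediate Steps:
$R{\left(t,G \right)} = \frac{2 G^{2}}{G + t}$ ($R{\left(t,G \right)} = \frac{2 G}{G + t} G = \frac{2 G^{2}}{G + t}$)
$j = - \frac{3}{886}$ ($j = \frac{1}{-290 + \frac{2 \cdot 4^{2}}{4 - 10}} = \frac{1}{-290 + 2 \cdot 16 \frac{1}{4 - 10}} = \frac{1}{-290 + 2 \cdot 16 \frac{1}{-6}} = \frac{1}{-290 + 2 \cdot 16 \left(- \frac{1}{6}\right)} = \frac{1}{-290 - \frac{16}{3}} = \frac{1}{- \frac{886}{3}} = - \frac{3}{886} \approx -0.003386$)
$\frac{1}{j} = \frac{1}{- \frac{3}{886}} = - \frac{886}{3}$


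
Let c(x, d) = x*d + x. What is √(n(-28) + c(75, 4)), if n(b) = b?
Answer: √347 ≈ 18.628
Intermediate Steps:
c(x, d) = x + d*x (c(x, d) = d*x + x = x + d*x)
√(n(-28) + c(75, 4)) = √(-28 + 75*(1 + 4)) = √(-28 + 75*5) = √(-28 + 375) = √347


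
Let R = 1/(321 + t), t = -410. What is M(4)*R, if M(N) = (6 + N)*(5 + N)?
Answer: -90/89 ≈ -1.0112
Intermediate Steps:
R = -1/89 (R = 1/(321 - 410) = 1/(-89) = -1/89 ≈ -0.011236)
M(N) = (5 + N)*(6 + N)
M(4)*R = (30 + 4² + 11*4)*(-1/89) = (30 + 16 + 44)*(-1/89) = 90*(-1/89) = -90/89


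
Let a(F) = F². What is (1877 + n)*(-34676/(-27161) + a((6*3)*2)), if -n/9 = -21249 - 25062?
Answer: 14752187860432/27161 ≈ 5.4314e+8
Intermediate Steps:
n = 416799 (n = -9*(-21249 - 25062) = -9*(-46311) = 416799)
(1877 + n)*(-34676/(-27161) + a((6*3)*2)) = (1877 + 416799)*(-34676/(-27161) + ((6*3)*2)²) = 418676*(-34676*(-1/27161) + (18*2)²) = 418676*(34676/27161 + 36²) = 418676*(34676/27161 + 1296) = 418676*(35235332/27161) = 14752187860432/27161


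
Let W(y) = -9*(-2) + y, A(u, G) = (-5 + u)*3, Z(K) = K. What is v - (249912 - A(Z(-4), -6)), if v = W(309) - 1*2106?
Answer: -251718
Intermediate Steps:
A(u, G) = -15 + 3*u
W(y) = 18 + y
v = -1779 (v = (18 + 309) - 1*2106 = 327 - 2106 = -1779)
v - (249912 - A(Z(-4), -6)) = -1779 - (249912 - (-15 + 3*(-4))) = -1779 - (249912 - (-15 - 12)) = -1779 - (249912 - 1*(-27)) = -1779 - (249912 + 27) = -1779 - 1*249939 = -1779 - 249939 = -251718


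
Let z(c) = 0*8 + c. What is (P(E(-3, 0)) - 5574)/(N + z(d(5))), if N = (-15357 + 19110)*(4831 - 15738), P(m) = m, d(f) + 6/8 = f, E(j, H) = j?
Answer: 22308/163735867 ≈ 0.00013624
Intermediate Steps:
d(f) = -¾ + f
z(c) = c (z(c) = 0 + c = c)
N = -40933971 (N = 3753*(-10907) = -40933971)
(P(E(-3, 0)) - 5574)/(N + z(d(5))) = (-3 - 5574)/(-40933971 + (-¾ + 5)) = -5577/(-40933971 + 17/4) = -5577/(-163735867/4) = -5577*(-4/163735867) = 22308/163735867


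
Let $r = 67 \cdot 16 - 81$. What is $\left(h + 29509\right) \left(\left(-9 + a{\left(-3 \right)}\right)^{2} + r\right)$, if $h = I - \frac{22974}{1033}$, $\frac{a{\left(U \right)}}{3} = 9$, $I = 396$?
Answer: $\frac{40592591665}{1033} \approx 3.9296 \cdot 10^{7}$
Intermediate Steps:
$a{\left(U \right)} = 27$ ($a{\left(U \right)} = 3 \cdot 9 = 27$)
$r = 991$ ($r = 1072 - 81 = 991$)
$h = \frac{386094}{1033}$ ($h = 396 - \frac{22974}{1033} = \frac{386094}{1033} \approx 373.76$)
$\left(h + 29509\right) \left(\left(-9 + a{\left(-3 \right)}\right)^{2} + r\right) = \left(\frac{386094}{1033} + 29509\right) \left(\left(-9 + 27\right)^{2} + 991\right) = \frac{30868891 \left(18^{2} + 991\right)}{1033} = \frac{30868891 \left(324 + 991\right)}{1033} = \frac{30868891}{1033} \cdot 1315 = \frac{40592591665}{1033}$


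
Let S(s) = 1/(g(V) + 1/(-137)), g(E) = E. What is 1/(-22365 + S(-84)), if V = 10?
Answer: -1369/30617548 ≈ -4.4713e-5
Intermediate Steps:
S(s) = 137/1369 (S(s) = 1/(10 + 1/(-137)) = 1/(10 - 1/137) = 1/(1369/137) = 137/1369)
1/(-22365 + S(-84)) = 1/(-22365 + 137/1369) = 1/(-30617548/1369) = -1369/30617548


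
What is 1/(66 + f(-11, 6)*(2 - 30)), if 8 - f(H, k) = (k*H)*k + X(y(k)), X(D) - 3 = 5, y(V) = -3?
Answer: -1/11022 ≈ -9.0728e-5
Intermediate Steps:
X(D) = 8 (X(D) = 3 + 5 = 8)
f(H, k) = -H*k² (f(H, k) = 8 - ((k*H)*k + 8) = 8 - ((H*k)*k + 8) = 8 - (H*k² + 8) = 8 - (8 + H*k²) = 8 + (-8 - H*k²) = -H*k²)
1/(66 + f(-11, 6)*(2 - 30)) = 1/(66 + (-1*(-11)*6²)*(2 - 30)) = 1/(66 - 1*(-11)*36*(-28)) = 1/(66 + 396*(-28)) = 1/(66 - 11088) = 1/(-11022) = -1/11022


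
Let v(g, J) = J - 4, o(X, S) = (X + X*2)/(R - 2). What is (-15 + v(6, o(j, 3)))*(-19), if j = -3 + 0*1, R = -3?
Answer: 1634/5 ≈ 326.80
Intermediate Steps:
j = -3 (j = -3 + 0 = -3)
o(X, S) = -3*X/5 (o(X, S) = (X + X*2)/(-3 - 2) = (X + 2*X)/(-5) = (3*X)*(-1/5) = -3*X/5)
v(g, J) = -4 + J
(-15 + v(6, o(j, 3)))*(-19) = (-15 + (-4 - 3/5*(-3)))*(-19) = (-15 + (-4 + 9/5))*(-19) = (-15 - 11/5)*(-19) = -86/5*(-19) = 1634/5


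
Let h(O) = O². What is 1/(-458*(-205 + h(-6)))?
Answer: 1/77402 ≈ 1.2920e-5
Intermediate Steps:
1/(-458*(-205 + h(-6))) = 1/(-458*(-205 + (-6)²)) = 1/(-458*(-205 + 36)) = 1/(-458*(-169)) = 1/77402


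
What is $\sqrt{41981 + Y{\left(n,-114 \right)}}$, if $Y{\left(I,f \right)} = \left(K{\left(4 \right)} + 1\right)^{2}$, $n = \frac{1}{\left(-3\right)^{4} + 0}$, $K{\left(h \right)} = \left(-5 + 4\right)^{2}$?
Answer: $3 \sqrt{4665} \approx 204.9$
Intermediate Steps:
$K{\left(h \right)} = 1$ ($K{\left(h \right)} = \left(-1\right)^{2} = 1$)
$n = \frac{1}{81}$ ($n = \frac{1}{81 + 0} = \frac{1}{81} \approx 0.012346$)
$Y{\left(I,f \right)} = 4$ ($Y{\left(I,f \right)} = \left(1 + 1\right)^{2} = 2^{2} = 4$)
$\sqrt{41981 + Y{\left(n,-114 \right)}} = \sqrt{41981 + 4} = \sqrt{41985} = 3 \sqrt{4665}$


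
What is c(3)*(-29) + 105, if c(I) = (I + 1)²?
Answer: -359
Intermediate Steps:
c(I) = (1 + I)²
c(3)*(-29) + 105 = (1 + 3)²*(-29) + 105 = 4²*(-29) + 105 = 16*(-29) + 105 = -464 + 105 = -359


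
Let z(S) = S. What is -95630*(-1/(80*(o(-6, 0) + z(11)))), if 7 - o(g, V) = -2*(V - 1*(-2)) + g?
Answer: 9563/224 ≈ 42.692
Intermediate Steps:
o(g, V) = 11 - g + 2*V (o(g, V) = 7 - (-2*(V - 1*(-2)) + g) = 7 - (-2*(V + 2) + g) = 7 - (-2*(2 + V) + g) = 7 - ((-4 - 2*V) + g) = 7 - (-4 + g - 2*V) = 7 + (4 - g + 2*V) = 11 - g + 2*V)
-95630*(-1/(80*(o(-6, 0) + z(11)))) = -95630*(-1/(80*((11 - 1*(-6) + 2*0) + 11))) = -95630*(-1/(80*((11 + 6 + 0) + 11))) = -95630*(-1/(80*(17 + 11))) = -95630/((-80*28)) = -95630/(-2240) = -95630*(-1/2240) = 9563/224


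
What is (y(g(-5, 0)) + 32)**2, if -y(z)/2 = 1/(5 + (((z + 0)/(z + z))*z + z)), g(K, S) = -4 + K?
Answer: 300304/289 ≈ 1039.1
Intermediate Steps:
y(z) = -2/(5 + 3*z/2) (y(z) = -2/(5 + (((z + 0)/(z + z))*z + z)) = -2/(5 + ((z/((2*z)))*z + z)) = -2/(5 + ((z*(1/(2*z)))*z + z)) = -2/(5 + (z/2 + z)) = -2/(5 + 3*z/2))
(y(g(-5, 0)) + 32)**2 = (-4/(10 + 3*(-4 - 5)) + 32)**2 = (-4/(10 + 3*(-9)) + 32)**2 = (-4/(10 - 27) + 32)**2 = (-4/(-17) + 32)**2 = (-4*(-1/17) + 32)**2 = (4/17 + 32)**2 = (548/17)**2 = 300304/289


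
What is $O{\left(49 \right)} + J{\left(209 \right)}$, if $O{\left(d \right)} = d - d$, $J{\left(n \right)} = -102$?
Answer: $-102$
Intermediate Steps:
$O{\left(d \right)} = 0$
$O{\left(49 \right)} + J{\left(209 \right)} = 0 - 102 = -102$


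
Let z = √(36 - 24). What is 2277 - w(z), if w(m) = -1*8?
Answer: 2285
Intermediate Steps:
z = 2*√3 (z = √12 = 2*√3 ≈ 3.4641)
w(m) = -8
2277 - w(z) = 2277 - 1*(-8) = 2277 + 8 = 2285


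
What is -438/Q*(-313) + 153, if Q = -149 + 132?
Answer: -134493/17 ≈ -7911.4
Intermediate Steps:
Q = -17
-438/Q*(-313) + 153 = -438/(-17)*(-313) + 153 = -438*(-1/17)*(-313) + 153 = (438/17)*(-313) + 153 = -137094/17 + 153 = -134493/17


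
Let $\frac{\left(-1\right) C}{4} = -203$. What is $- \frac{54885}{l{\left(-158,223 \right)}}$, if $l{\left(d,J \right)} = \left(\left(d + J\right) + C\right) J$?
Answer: $- \frac{54885}{195571} \approx -0.28064$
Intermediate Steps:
$C = 812$ ($C = \left(-4\right) \left(-203\right) = 812$)
$l{\left(d,J \right)} = J \left(812 + J + d\right)$ ($l{\left(d,J \right)} = \left(\left(d + J\right) + 812\right) J = \left(\left(J + d\right) + 812\right) J = \left(812 + J + d\right) J = J \left(812 + J + d\right)$)
$- \frac{54885}{l{\left(-158,223 \right)}} = - \frac{54885}{223 \left(812 + 223 - 158\right)} = - \frac{54885}{223 \cdot 877} = - \frac{54885}{195571}$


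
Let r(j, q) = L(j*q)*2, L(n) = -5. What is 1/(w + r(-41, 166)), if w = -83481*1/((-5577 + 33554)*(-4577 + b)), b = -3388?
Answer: -74278935/742761523 ≈ -0.10000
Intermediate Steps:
r(j, q) = -10 (r(j, q) = -5*2 = -10)
w = 27827/74278935 (w = -83481*1/((-5577 + 33554)*(-4577 - 3388)) = -83481/(27977*(-7965)) = -83481/(-222836805) = -83481*(-1/222836805) = 27827/74278935 ≈ 0.00037463)
1/(w + r(-41, 166)) = 1/(27827/74278935 - 10) = 1/(-742761523/74278935) = -74278935/742761523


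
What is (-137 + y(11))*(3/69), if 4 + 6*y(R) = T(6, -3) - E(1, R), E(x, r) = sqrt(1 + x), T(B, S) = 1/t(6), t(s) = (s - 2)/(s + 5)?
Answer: -3293/552 - sqrt(2)/138 ≈ -5.9758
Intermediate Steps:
t(s) = (-2 + s)/(5 + s)
T(B, S) = 11/4 (T(B, S) = 1/((-2 + 6)/(5 + 6)) = 1/(4/11) = 11/4)
y(R) = -5/24 - sqrt(2)/6 (y(R) = -2/3 + (11/4 - sqrt(1 + 1))/6 = -2/3 + (11/4 - sqrt(2))/6 = -2/3 + (11/24 - sqrt(2)/6) = -5/24 - sqrt(2)/6)
(-137 + y(11))*(3/69) = (-137 + (-5/24 - sqrt(2)/6))*(3/69) = (-3293/24 - sqrt(2)/6)*(3*(1/69)) = (-3293/24 - sqrt(2)/6)*(1/23) = -3293/552 - sqrt(2)/138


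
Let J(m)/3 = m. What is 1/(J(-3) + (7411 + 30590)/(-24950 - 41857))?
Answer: -22269/213088 ≈ -0.10451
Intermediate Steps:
J(m) = 3*m
1/(J(-3) + (7411 + 30590)/(-24950 - 41857)) = 1/(3*(-3) + (7411 + 30590)/(-24950 - 41857)) = 1/(-9 + 38001/(-66807)) = 1/(-9 + 38001*(-1/66807)) = 1/(-9 - 12667/22269) = 1/(-213088/22269) = -22269/213088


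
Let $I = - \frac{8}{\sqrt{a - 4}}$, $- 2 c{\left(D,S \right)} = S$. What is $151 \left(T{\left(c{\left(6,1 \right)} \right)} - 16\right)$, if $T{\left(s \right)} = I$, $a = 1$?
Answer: $-2416 + \frac{1208 i \sqrt{3}}{3} \approx -2416.0 + 697.44 i$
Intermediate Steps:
$c{\left(D,S \right)} = - \frac{S}{2}$
$I = \frac{8 i \sqrt{3}}{3}$ ($I = - \frac{8}{\sqrt{1 - 4}} = - \frac{8}{\sqrt{-3}} = - \frac{8}{i \sqrt{3}} = - 8 \left(- \frac{i \sqrt{3}}{3}\right) = \frac{8 i \sqrt{3}}{3} \approx 4.6188 i$)
$T{\left(s \right)} = \frac{8 i \sqrt{3}}{3}$
$151 \left(T{\left(c{\left(6,1 \right)} \right)} - 16\right) = 151 \left(\frac{8 i \sqrt{3}}{3} - 16\right) = 151 \left(-16 + \frac{8 i \sqrt{3}}{3}\right) = -2416 + \frac{1208 i \sqrt{3}}{3}$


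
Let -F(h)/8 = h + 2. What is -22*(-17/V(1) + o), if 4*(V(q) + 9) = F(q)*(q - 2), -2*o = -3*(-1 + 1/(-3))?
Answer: -242/3 ≈ -80.667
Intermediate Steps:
F(h) = -16 - 8*h (F(h) = -8*(h + 2) = -8*(2 + h) = -16 - 8*h)
o = -2 (o = -(-3)*(-1 + 1/(-3))/2 = -(-3)*(-1 - 1/3)/2 = -(-3)*(-4)/(2*3) = -1/2*4 = -2)
V(q) = -9 + (-16 - 8*q)*(-2 + q)/4 (V(q) = -9 + ((-16 - 8*q)*(q - 2))/4 = -9 + ((-16 - 8*q)*(-2 + q))/4 = -9 + (-16 - 8*q)*(-2 + q)/4)
-22*(-17/V(1) + o) = -22*(-17/(-1 - 2*1**2) - 2) = -22*(-17/(-1 - 2*1) - 2) = -22*(-17/(-1 - 2) - 2) = -22*(-17/(-3) - 2) = -22*(-17*(-1/3) - 2) = -22*(17/3 - 2) = -22*11/3 = -242/3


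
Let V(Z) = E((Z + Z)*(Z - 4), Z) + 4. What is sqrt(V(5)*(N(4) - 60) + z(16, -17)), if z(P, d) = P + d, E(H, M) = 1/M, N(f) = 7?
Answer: I*sqrt(5590)/5 ≈ 14.953*I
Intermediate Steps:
V(Z) = 4 + 1/Z (V(Z) = 1/Z + 4 = 4 + 1/Z)
sqrt(V(5)*(N(4) - 60) + z(16, -17)) = sqrt((4 + 1/5)*(7 - 60) + (16 - 17)) = sqrt((4 + 1/5)*(-53) - 1) = sqrt((21/5)*(-53) - 1) = sqrt(-1113/5 - 1) = sqrt(-1118/5) = I*sqrt(5590)/5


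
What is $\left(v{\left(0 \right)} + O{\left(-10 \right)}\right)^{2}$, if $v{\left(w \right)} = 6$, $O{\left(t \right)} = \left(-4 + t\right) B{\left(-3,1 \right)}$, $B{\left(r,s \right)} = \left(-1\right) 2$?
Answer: $1156$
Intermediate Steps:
$B{\left(r,s \right)} = -2$
$O{\left(t \right)} = 8 - 2 t$ ($O{\left(t \right)} = \left(-4 + t\right) \left(-2\right) = 8 - 2 t$)
$\left(v{\left(0 \right)} + O{\left(-10 \right)}\right)^{2} = \left(6 + \left(8 - -20\right)\right)^{2} = \left(6 + \left(8 + 20\right)\right)^{2} = \left(6 + 28\right)^{2} = 34^{2} = 1156$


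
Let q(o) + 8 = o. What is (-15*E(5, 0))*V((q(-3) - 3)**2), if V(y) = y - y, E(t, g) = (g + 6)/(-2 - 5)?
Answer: 0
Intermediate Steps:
q(o) = -8 + o
E(t, g) = -6/7 - g/7 (E(t, g) = (6 + g)/(-7) = (6 + g)*(-1/7) = -6/7 - g/7)
V(y) = 0
(-15*E(5, 0))*V((q(-3) - 3)**2) = -15*(-6/7 - 1/7*0)*0 = -15*(-6/7 + 0)*0 = -15*(-6/7)*0 = (90/7)*0 = 0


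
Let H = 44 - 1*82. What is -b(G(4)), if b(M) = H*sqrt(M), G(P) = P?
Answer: 76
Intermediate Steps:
H = -38 (H = 44 - 82 = -38)
b(M) = -38*sqrt(M)
-b(G(4)) = -(-38)*sqrt(4) = -(-38)*2 = -1*(-76) = 76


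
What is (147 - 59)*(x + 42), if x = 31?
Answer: 6424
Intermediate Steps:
(147 - 59)*(x + 42) = (147 - 59)*(31 + 42) = 88*73 = 6424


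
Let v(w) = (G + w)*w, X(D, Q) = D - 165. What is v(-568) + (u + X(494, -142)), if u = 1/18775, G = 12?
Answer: 5935472176/18775 ≈ 3.1614e+5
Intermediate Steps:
X(D, Q) = -165 + D
u = 1/18775 ≈ 5.3262e-5
v(w) = w*(12 + w) (v(w) = (12 + w)*w = w*(12 + w))
v(-568) + (u + X(494, -142)) = -568*(12 - 568) + (1/18775 + (-165 + 494)) = -568*(-556) + (1/18775 + 329) = 315808 + 6176976/18775 = 5935472176/18775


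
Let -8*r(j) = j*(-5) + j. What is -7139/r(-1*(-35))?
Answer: -14278/35 ≈ -407.94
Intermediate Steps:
r(j) = j/2 (r(j) = -(j*(-5) + j)/8 = -(-5*j + j)/8 = -(-1)*j/2 = j/2)
-7139/r(-1*(-35)) = -7139/((-1*(-35))/2) = -7139/((½)*35) = -7139/35/2 = -7139*2/35 = -14278/35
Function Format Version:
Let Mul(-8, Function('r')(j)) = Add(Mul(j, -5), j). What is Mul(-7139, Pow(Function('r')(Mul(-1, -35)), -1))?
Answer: Rational(-14278, 35) ≈ -407.94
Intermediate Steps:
Function('r')(j) = Mul(Rational(1, 2), j) (Function('r')(j) = Mul(Rational(-1, 8), Add(Mul(j, -5), j)) = Mul(Rational(-1, 8), Add(Mul(-5, j), j)) = Mul(Rational(-1, 8), Mul(-4, j)) = Mul(Rational(1, 2), j))
Mul(-7139, Pow(Function('r')(Mul(-1, -35)), -1)) = Mul(-7139, Pow(Mul(Rational(1, 2), Mul(-1, -35)), -1)) = Mul(-7139, Pow(Mul(Rational(1, 2), 35), -1)) = Mul(-7139, Pow(Rational(35, 2), -1)) = Mul(-7139, Rational(2, 35)) = Rational(-14278, 35)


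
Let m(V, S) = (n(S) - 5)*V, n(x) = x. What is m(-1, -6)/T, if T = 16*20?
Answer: 11/320 ≈ 0.034375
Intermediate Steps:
m(V, S) = V*(-5 + S) (m(V, S) = (S - 5)*V = (-5 + S)*V = V*(-5 + S))
T = 320
m(-1, -6)/T = -(-5 - 6)/320 = -1*(-11)*(1/320) = 11*(1/320) = 11/320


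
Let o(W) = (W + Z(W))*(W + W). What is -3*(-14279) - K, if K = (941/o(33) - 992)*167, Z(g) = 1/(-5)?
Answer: 2256029089/10824 ≈ 2.0843e+5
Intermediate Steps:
Z(g) = -⅕
o(W) = 2*W*(-⅕ + W) (o(W) = (W - ⅕)*(W + W) = (-⅕ + W)*(2*W) = 2*W*(-⅕ + W))
K = -1792361401/10824 (K = (941/(((⅖)*33*(-1 + 5*33))) - 992)*167 = (941/(((⅖)*33*(-1 + 165))) - 992)*167 = (941/(((⅖)*33*164)) - 992)*167 = (941/(10824/5) - 992)*167 = (941*(5/10824) - 992)*167 = (4705/10824 - 992)*167 = -10732703/10824*167 = -1792361401/10824 ≈ -1.6559e+5)
-3*(-14279) - K = -3*(-14279) - 1*(-1792361401/10824) = 42837 + 1792361401/10824 = 2256029089/10824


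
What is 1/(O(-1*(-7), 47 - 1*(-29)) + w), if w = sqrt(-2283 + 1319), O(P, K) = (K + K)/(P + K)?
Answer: 3154/1666025 - 6889*I*sqrt(241)/3332050 ≈ 0.0018931 - 0.032096*I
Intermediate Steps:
O(P, K) = 2*K/(K + P) (O(P, K) = (2*K)/(K + P) = 2*K/(K + P))
w = 2*I*sqrt(241) (w = sqrt(-964) = 2*I*sqrt(241) ≈ 31.048*I)
1/(O(-1*(-7), 47 - 1*(-29)) + w) = 1/(2*(47 - 1*(-29))/((47 - 1*(-29)) - 1*(-7)) + 2*I*sqrt(241)) = 1/(2*(47 + 29)/((47 + 29) + 7) + 2*I*sqrt(241)) = 1/(2*76/(76 + 7) + 2*I*sqrt(241)) = 1/(2*76/83 + 2*I*sqrt(241)) = 1/(2*76*(1/83) + 2*I*sqrt(241)) = 1/(152/83 + 2*I*sqrt(241))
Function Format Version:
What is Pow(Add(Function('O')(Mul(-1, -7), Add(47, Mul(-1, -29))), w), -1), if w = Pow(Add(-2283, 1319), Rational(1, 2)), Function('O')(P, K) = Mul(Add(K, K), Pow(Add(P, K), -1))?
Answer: Add(Rational(3154, 1666025), Mul(Rational(-6889, 3332050), I, Pow(241, Rational(1, 2)))) ≈ Add(0.0018931, Mul(-0.032096, I))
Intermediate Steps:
Function('O')(P, K) = Mul(2, K, Pow(Add(K, P), -1)) (Function('O')(P, K) = Mul(Mul(2, K), Pow(Add(K, P), -1)) = Mul(2, K, Pow(Add(K, P), -1)))
w = Mul(2, I, Pow(241, Rational(1, 2))) (w = Pow(-964, Rational(1, 2)) = Mul(2, I, Pow(241, Rational(1, 2))) ≈ Mul(31.048, I))
Pow(Add(Function('O')(Mul(-1, -7), Add(47, Mul(-1, -29))), w), -1) = Pow(Add(Mul(2, Add(47, Mul(-1, -29)), Pow(Add(Add(47, Mul(-1, -29)), Mul(-1, -7)), -1)), Mul(2, I, Pow(241, Rational(1, 2)))), -1) = Pow(Add(Mul(2, Add(47, 29), Pow(Add(Add(47, 29), 7), -1)), Mul(2, I, Pow(241, Rational(1, 2)))), -1) = Pow(Add(Mul(2, 76, Pow(Add(76, 7), -1)), Mul(2, I, Pow(241, Rational(1, 2)))), -1) = Pow(Add(Mul(2, 76, Pow(83, -1)), Mul(2, I, Pow(241, Rational(1, 2)))), -1) = Pow(Add(Mul(2, 76, Rational(1, 83)), Mul(2, I, Pow(241, Rational(1, 2)))), -1) = Pow(Add(Rational(152, 83), Mul(2, I, Pow(241, Rational(1, 2)))), -1)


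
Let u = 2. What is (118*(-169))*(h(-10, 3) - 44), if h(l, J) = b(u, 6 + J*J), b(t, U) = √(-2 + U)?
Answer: 877448 - 19942*√13 ≈ 8.0555e+5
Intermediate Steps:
h(l, J) = √(4 + J²) (h(l, J) = √(-2 + (6 + J*J)) = √(-2 + (6 + J²)) = √(4 + J²))
(118*(-169))*(h(-10, 3) - 44) = (118*(-169))*(√(4 + 3²) - 44) = -19942*(√(4 + 9) - 44) = -19942*(√13 - 44) = -19942*(-44 + √13) = 877448 - 19942*√13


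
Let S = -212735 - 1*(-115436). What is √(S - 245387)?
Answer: I*√342686 ≈ 585.39*I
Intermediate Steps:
S = -97299 (S = -212735 + 115436 = -97299)
√(S - 245387) = √(-97299 - 245387) = √(-342686) = I*√342686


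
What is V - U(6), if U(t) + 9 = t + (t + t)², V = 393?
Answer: 252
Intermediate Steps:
U(t) = -9 + t + 4*t² (U(t) = -9 + (t + (t + t)²) = -9 + (t + (2*t)²) = -9 + (t + 4*t²) = -9 + t + 4*t²)
V - U(6) = 393 - (-9 + 6 + 4*6²) = 393 - (-9 + 6 + 4*36) = 393 - (-9 + 6 + 144) = 393 - 1*141 = 393 - 141 = 252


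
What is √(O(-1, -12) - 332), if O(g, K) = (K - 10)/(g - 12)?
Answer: I*√55822/13 ≈ 18.174*I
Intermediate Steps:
O(g, K) = (-10 + K)/(-12 + g)
√(O(-1, -12) - 332) = √((-10 - 12)/(-12 - 1) - 332) = √(-22/(-13) - 332) = √(-1/13*(-22) - 332) = √(22/13 - 332) = √(-4294/13) = I*√55822/13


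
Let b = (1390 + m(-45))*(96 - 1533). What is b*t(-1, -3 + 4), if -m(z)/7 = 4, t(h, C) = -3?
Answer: 5871582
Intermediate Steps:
m(z) = -28 (m(z) = -7*4 = -28)
b = -1957194 (b = (1390 - 28)*(96 - 1533) = 1362*(-1437) = -1957194)
b*t(-1, -3 + 4) = -1957194*(-3) = 5871582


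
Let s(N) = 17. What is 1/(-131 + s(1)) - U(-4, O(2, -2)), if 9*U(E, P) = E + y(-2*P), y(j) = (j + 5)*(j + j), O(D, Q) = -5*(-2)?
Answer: -22651/342 ≈ -66.231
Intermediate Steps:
O(D, Q) = 10
y(j) = 2*j*(5 + j) (y(j) = (5 + j)*(2*j) = 2*j*(5 + j))
U(E, P) = E/9 - 4*P*(5 - 2*P)/9 (U(E, P) = (E + 2*(-2*P)*(5 - 2*P))/9 = (E - 4*P*(5 - 2*P))/9 = E/9 - 4*P*(5 - 2*P)/9)
1/(-131 + s(1)) - U(-4, O(2, -2)) = 1/(-131 + 17) - ((⅑)*(-4) + (4/9)*10*(-5 + 2*10)) = 1/(-114) - (-4/9 + (4/9)*10*(-5 + 20)) = -1/114 - (-4/9 + (4/9)*10*15) = -1/114 - (-4/9 + 200/3) = -1/114 - 1*596/9 = -1/114 - 596/9 = -22651/342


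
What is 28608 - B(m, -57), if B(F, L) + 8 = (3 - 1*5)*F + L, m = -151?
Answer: 28371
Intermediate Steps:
B(F, L) = -8 + L - 2*F (B(F, L) = -8 + ((3 - 1*5)*F + L) = -8 + ((3 - 5)*F + L) = -8 + (-2*F + L) = -8 + (L - 2*F) = -8 + L - 2*F)
28608 - B(m, -57) = 28608 - (-8 - 57 - 2*(-151)) = 28608 - (-8 - 57 + 302) = 28608 - 1*237 = 28608 - 237 = 28371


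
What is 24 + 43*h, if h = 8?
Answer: 368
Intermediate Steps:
24 + 43*h = 24 + 43*8 = 24 + 344 = 368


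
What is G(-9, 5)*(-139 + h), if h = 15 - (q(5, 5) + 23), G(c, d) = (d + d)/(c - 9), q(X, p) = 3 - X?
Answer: 725/9 ≈ 80.556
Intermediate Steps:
G(c, d) = 2*d/(-9 + c) (G(c, d) = (2*d)/(-9 + c) = 2*d/(-9 + c))
h = -6 (h = 15 - ((3 - 1*5) + 23) = 15 - ((3 - 5) + 23) = 15 - (-2 + 23) = 15 - 1*21 = 15 - 21 = -6)
G(-9, 5)*(-139 + h) = (2*5/(-9 - 9))*(-139 - 6) = (2*5/(-18))*(-145) = (2*5*(-1/18))*(-145) = -5/9*(-145) = 725/9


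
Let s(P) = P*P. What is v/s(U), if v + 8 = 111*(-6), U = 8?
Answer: -337/32 ≈ -10.531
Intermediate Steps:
s(P) = P²
v = -674 (v = -8 + 111*(-6) = -8 - 666 = -674)
v/s(U) = -674/(8²) = -674/64 = -674*1/64 = -337/32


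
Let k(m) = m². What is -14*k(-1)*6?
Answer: -84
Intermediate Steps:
-14*k(-1)*6 = -14*(-1)²*6 = -14*1*6 = -14*6 = -84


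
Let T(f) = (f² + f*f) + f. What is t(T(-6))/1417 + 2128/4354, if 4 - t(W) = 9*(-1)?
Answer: 16879/33899 ≈ 0.49792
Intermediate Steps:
T(f) = f + 2*f² (T(f) = (f² + f²) + f = 2*f² + f = f + 2*f²)
t(W) = 13 (t(W) = 4 - 9*(-1) = 4 - 1*(-9) = 4 + 9 = 13)
t(T(-6))/1417 + 2128/4354 = 13/1417 + 2128/4354 = 13*(1/1417) + 2128*(1/4354) = 1/109 + 152/311 = 16879/33899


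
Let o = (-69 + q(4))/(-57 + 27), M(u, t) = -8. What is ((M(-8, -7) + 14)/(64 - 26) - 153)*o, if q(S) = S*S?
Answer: -25652/95 ≈ -270.02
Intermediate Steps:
q(S) = S**2
o = 53/30 (o = (-69 + 4**2)/(-57 + 27) = (-69 + 16)/(-30) = -53*(-1/30) = 53/30 ≈ 1.7667)
((M(-8, -7) + 14)/(64 - 26) - 153)*o = ((-8 + 14)/(64 - 26) - 153)*(53/30) = (6/38 - 153)*(53/30) = (6*(1/38) - 153)*(53/30) = (3/19 - 153)*(53/30) = -2904/19*53/30 = -25652/95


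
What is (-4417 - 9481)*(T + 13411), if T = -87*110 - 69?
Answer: -52423256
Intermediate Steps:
T = -9639 (T = -9570 - 69 = -9639)
(-4417 - 9481)*(T + 13411) = (-4417 - 9481)*(-9639 + 13411) = -13898*3772 = -52423256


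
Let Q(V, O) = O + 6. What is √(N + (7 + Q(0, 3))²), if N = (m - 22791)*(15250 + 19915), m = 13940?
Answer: I*√311245159 ≈ 17642.0*I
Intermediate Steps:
Q(V, O) = 6 + O
N = -311245415 (N = (13940 - 22791)*(15250 + 19915) = -8851*35165 = -311245415)
√(N + (7 + Q(0, 3))²) = √(-311245415 + (7 + (6 + 3))²) = √(-311245415 + (7 + 9)²) = √(-311245415 + 16²) = √(-311245415 + 256) = √(-311245159) = I*√311245159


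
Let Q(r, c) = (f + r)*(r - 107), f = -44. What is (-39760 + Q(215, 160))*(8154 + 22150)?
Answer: -645232768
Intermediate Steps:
Q(r, c) = (-107 + r)*(-44 + r) (Q(r, c) = (-44 + r)*(r - 107) = (-44 + r)*(-107 + r) = (-107 + r)*(-44 + r))
(-39760 + Q(215, 160))*(8154 + 22150) = (-39760 + (4708 + 215**2 - 151*215))*(8154 + 22150) = (-39760 + (4708 + 46225 - 32465))*30304 = (-39760 + 18468)*30304 = -21292*30304 = -645232768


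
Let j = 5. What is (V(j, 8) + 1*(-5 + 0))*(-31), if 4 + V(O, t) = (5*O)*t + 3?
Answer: -6014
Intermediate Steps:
V(O, t) = -1 + 5*O*t (V(O, t) = -4 + ((5*O)*t + 3) = -4 + (5*O*t + 3) = -4 + (3 + 5*O*t) = -1 + 5*O*t)
(V(j, 8) + 1*(-5 + 0))*(-31) = ((-1 + 5*5*8) + 1*(-5 + 0))*(-31) = ((-1 + 200) + 1*(-5))*(-31) = (199 - 5)*(-31) = 194*(-31) = -6014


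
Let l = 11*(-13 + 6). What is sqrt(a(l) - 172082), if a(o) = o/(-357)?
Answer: I*sqrt(447584721)/51 ≈ 414.83*I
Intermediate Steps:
l = -77 (l = 11*(-7) = -77)
a(o) = -o/357 (a(o) = o*(-1/357) = -o/357)
sqrt(a(l) - 172082) = sqrt(-1/357*(-77) - 172082) = sqrt(11/51 - 172082) = sqrt(-8776171/51) = I*sqrt(447584721)/51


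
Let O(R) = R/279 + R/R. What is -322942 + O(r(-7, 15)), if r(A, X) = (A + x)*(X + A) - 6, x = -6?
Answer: -90100649/279 ≈ -3.2294e+5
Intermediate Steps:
r(A, X) = -6 + (-6 + A)*(A + X) (r(A, X) = (A - 6)*(X + A) - 6 = (-6 + A)*(A + X) - 6 = -6 + (-6 + A)*(A + X))
O(R) = 1 + R/279 (O(R) = R*(1/279) + 1 = R/279 + 1 = 1 + R/279)
-322942 + O(r(-7, 15)) = -322942 + (1 + (-6 + (-7)**2 - 6*(-7) - 6*15 - 7*15)/279) = -322942 + (1 + (-6 + 49 + 42 - 90 - 105)/279) = -322942 + (1 + (1/279)*(-110)) = -322942 + (1 - 110/279) = -322942 + 169/279 = -90100649/279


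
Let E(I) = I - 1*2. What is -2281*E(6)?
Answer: -9124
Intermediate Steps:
E(I) = -2 + I (E(I) = I - 2 = -2 + I)
-2281*E(6) = -2281*(-2 + 6) = -2281*4 = -9124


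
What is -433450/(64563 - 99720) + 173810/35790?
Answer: 720793789/41942301 ≈ 17.185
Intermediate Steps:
-433450/(64563 - 99720) + 173810/35790 = -433450/(-35157) + 173810*(1/35790) = -433450*(-1/35157) + 17381/3579 = 433450/35157 + 17381/3579 = 720793789/41942301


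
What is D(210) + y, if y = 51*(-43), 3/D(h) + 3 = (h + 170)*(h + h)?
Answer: -116665406/53199 ≈ -2193.0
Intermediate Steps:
D(h) = 3/(-3 + 2*h*(170 + h)) (D(h) = 3/(-3 + (h + 170)*(h + h)) = 3/(-3 + (170 + h)*(2*h)) = 3/(-3 + 2*h*(170 + h)))
y = -2193
D(210) + y = 3/(-3 + 2*210**2 + 340*210) - 2193 = 3/(-3 + 2*44100 + 71400) - 2193 = 3/(-3 + 88200 + 71400) - 2193 = 3/159597 - 2193 = 3*(1/159597) - 2193 = 1/53199 - 2193 = -116665406/53199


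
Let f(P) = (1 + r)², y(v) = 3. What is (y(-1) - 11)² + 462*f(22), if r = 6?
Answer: 22702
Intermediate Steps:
f(P) = 49 (f(P) = (1 + 6)² = 7² = 49)
(y(-1) - 11)² + 462*f(22) = (3 - 11)² + 462*49 = (-8)² + 22638 = 64 + 22638 = 22702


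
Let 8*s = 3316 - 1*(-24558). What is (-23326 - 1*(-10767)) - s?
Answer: -64173/4 ≈ -16043.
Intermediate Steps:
s = 13937/4 (s = (3316 - 1*(-24558))/8 = (3316 + 24558)/8 = (1/8)*27874 = 13937/4 ≈ 3484.3)
(-23326 - 1*(-10767)) - s = (-23326 - 1*(-10767)) - 1*13937/4 = (-23326 + 10767) - 13937/4 = -12559 - 13937/4 = -64173/4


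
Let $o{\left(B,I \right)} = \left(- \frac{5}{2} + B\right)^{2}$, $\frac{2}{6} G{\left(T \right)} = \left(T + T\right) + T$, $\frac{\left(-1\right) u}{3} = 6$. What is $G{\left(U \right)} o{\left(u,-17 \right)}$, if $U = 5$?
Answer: $\frac{75645}{4} \approx 18911.0$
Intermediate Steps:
$u = -18$ ($u = \left(-3\right) 6 = -18$)
$G{\left(T \right)} = 9 T$ ($G{\left(T \right)} = 3 \left(\left(T + T\right) + T\right) = 3 \left(2 T + T\right) = 3 \cdot 3 T = 9 T$)
$o{\left(B,I \right)} = \left(- \frac{5}{2} + B\right)^{2}$ ($o{\left(B,I \right)} = \left(\left(-5\right) \frac{1}{2} + B\right)^{2} = \left(- \frac{5}{2} + B\right)^{2}$)
$G{\left(U \right)} o{\left(u,-17 \right)} = 9 \cdot 5 \frac{\left(-5 + 2 \left(-18\right)\right)^{2}}{4} = 45 \frac{\left(-5 - 36\right)^{2}}{4} = 45 \frac{\left(-41\right)^{2}}{4} = 45 \cdot \frac{1}{4} \cdot 1681 = 45 \cdot \frac{1681}{4} = \frac{75645}{4}$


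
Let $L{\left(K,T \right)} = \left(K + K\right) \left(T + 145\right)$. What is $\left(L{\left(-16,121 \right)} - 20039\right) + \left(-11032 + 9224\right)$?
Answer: $-30359$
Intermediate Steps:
$L{\left(K,T \right)} = 2 K \left(145 + T\right)$
$\left(L{\left(-16,121 \right)} - 20039\right) + \left(-11032 + 9224\right) = \left(2 \left(-16\right) \left(145 + 121\right) - 20039\right) + \left(-11032 + 9224\right) = \left(2 \left(-16\right) 266 - 20039\right) - 1808 = \left(-8512 - 20039\right) - 1808 = -28551 - 1808 = -30359$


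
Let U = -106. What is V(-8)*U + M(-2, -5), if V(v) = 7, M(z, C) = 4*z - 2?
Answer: -752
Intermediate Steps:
M(z, C) = -2 + 4*z
V(-8)*U + M(-2, -5) = 7*(-106) + (-2 + 4*(-2)) = -742 + (-2 - 8) = -742 - 10 = -752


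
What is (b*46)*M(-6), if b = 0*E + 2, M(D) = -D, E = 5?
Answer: 552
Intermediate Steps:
b = 2 (b = 0*5 + 2 = 0 + 2 = 2)
(b*46)*M(-6) = (2*46)*(-1*(-6)) = 92*6 = 552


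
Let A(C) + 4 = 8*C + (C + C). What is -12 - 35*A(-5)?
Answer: 1878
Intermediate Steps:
A(C) = -4 + 10*C (A(C) = -4 + (8*C + (C + C)) = -4 + (8*C + 2*C) = -4 + 10*C)
-12 - 35*A(-5) = -12 - 35*(-4 + 10*(-5)) = -12 - 35*(-4 - 50) = -12 - 35*(-54) = -12 + 1890 = 1878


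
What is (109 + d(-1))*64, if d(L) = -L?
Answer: 7040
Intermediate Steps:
(109 + d(-1))*64 = (109 - 1*(-1))*64 = (109 + 1)*64 = 110*64 = 7040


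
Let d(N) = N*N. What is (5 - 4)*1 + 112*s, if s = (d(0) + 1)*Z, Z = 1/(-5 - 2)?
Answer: -15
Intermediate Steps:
d(N) = N²
Z = -⅐ (Z = 1/(-7) = -⅐ ≈ -0.14286)
s = -⅐ (s = (0² + 1)*(-⅐) = (0 + 1)*(-⅐) = 1*(-⅐) = -⅐ ≈ -0.14286)
(5 - 4)*1 + 112*s = (5 - 4)*1 + 112*(-⅐) = 1*1 - 16 = 1 - 16 = -15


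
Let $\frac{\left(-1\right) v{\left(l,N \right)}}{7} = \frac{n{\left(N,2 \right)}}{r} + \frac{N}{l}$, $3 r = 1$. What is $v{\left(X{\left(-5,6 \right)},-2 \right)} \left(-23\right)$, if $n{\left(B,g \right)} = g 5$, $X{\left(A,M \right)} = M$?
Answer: $\frac{14329}{3} \approx 4776.3$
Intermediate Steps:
$r = \frac{1}{3}$ ($r = \frac{1}{3} \cdot 1 = \frac{1}{3} \approx 0.33333$)
$n{\left(B,g \right)} = 5 g$
$v{\left(l,N \right)} = -210 - \frac{7 N}{l}$ ($v{\left(l,N \right)} = - 7 \left(5 \cdot 2 \frac{1}{\frac{1}{3}} + \frac{N}{l}\right) = - 7 \left(10 \cdot 3 + \frac{N}{l}\right) = - 7 \left(30 + \frac{N}{l}\right) = -210 - \frac{7 N}{l}$)
$v{\left(X{\left(-5,6 \right)},-2 \right)} \left(-23\right) = \left(-210 - - \frac{14}{6}\right) \left(-23\right) = \left(-210 - \left(-14\right) \frac{1}{6}\right) \left(-23\right) = \left(-210 + \frac{7}{3}\right) \left(-23\right) = \left(- \frac{623}{3}\right) \left(-23\right) = \frac{14329}{3}$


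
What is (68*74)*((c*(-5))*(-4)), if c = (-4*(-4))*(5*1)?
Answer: 8051200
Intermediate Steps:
c = 80 (c = 16*5 = 80)
(68*74)*((c*(-5))*(-4)) = (68*74)*((80*(-5))*(-4)) = 5032*(-400*(-4)) = 5032*1600 = 8051200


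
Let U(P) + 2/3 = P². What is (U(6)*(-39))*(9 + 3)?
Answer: -16536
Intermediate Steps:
U(P) = -⅔ + P²
(U(6)*(-39))*(9 + 3) = ((-⅔ + 6²)*(-39))*(9 + 3) = ((-⅔ + 36)*(-39))*12 = ((106/3)*(-39))*12 = -1378*12 = -16536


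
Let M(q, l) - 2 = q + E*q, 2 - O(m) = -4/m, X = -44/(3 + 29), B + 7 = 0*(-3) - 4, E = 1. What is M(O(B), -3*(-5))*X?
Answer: -29/4 ≈ -7.2500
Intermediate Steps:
B = -11 (B = -7 + (0*(-3) - 4) = -7 + (0 - 4) = -7 - 4 = -11)
X = -11/8 (X = -44/32 = -44*1/32 = -11/8 ≈ -1.3750)
O(m) = 2 + 4/m (O(m) = 2 - (-4)/m = 2 + 4/m)
M(q, l) = 2 + 2*q (M(q, l) = 2 + (q + 1*q) = 2 + (q + q) = 2 + 2*q)
M(O(B), -3*(-5))*X = (2 + 2*(2 + 4/(-11)))*(-11/8) = (2 + 2*(2 + 4*(-1/11)))*(-11/8) = (2 + 2*(2 - 4/11))*(-11/8) = (2 + 2*(18/11))*(-11/8) = (2 + 36/11)*(-11/8) = (58/11)*(-11/8) = -29/4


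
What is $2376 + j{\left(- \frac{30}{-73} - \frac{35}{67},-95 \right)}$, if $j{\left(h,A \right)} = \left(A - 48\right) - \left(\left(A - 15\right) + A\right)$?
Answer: $2438$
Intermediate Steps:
$j{\left(h,A \right)} = -33 - A$ ($j{\left(h,A \right)} = \left(-48 + A\right) - \left(\left(-15 + A\right) + A\right) = \left(-48 + A\right) - \left(-15 + 2 A\right) = -33 - A$)
$2376 + j{\left(- \frac{30}{-73} - \frac{35}{67},-95 \right)} = 2376 - -62 = 2376 + \left(-33 + 95\right) = 2376 + 62 = 2438$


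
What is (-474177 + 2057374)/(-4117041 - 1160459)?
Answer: -1583197/5277500 ≈ -0.29999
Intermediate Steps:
(-474177 + 2057374)/(-4117041 - 1160459) = 1583197/(-5277500) = 1583197*(-1/5277500) = -1583197/5277500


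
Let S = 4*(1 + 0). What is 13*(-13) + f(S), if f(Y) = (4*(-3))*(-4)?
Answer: -121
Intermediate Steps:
S = 4 (S = 4*1 = 4)
f(Y) = 48 (f(Y) = -12*(-4) = 48)
13*(-13) + f(S) = 13*(-13) + 48 = -169 + 48 = -121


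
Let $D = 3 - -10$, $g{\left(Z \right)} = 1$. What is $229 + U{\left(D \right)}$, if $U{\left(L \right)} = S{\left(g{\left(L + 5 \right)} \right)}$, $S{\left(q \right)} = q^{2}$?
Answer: $230$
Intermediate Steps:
$D = 13$ ($D = 3 + 10 = 13$)
$U{\left(L \right)} = 1$ ($U{\left(L \right)} = 1^{2} = 1$)
$229 + U{\left(D \right)} = 229 + 1 = 230$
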